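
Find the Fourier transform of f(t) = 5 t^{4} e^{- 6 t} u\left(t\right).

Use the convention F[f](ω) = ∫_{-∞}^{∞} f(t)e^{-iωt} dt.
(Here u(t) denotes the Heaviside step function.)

F(ω) = \frac{120}{\left(i \omega + 6\right)^{5}}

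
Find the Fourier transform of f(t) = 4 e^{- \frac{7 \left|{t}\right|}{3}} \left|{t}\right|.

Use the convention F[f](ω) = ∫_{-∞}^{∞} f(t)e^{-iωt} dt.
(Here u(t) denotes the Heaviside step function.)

F(ω) = \frac{72 \left(49 - 9 \omega^{2}\right)}{\left(9 \omega^{2} + 49\right)^{2}}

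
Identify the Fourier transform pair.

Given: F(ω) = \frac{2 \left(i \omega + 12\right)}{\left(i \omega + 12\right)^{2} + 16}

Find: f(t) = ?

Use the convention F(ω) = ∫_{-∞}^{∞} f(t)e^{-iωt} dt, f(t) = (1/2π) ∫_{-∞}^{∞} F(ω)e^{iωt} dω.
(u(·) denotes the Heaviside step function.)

f(t) = 2 e^{- 12 t} \cos{\left(4 t \right)} u\left(t\right)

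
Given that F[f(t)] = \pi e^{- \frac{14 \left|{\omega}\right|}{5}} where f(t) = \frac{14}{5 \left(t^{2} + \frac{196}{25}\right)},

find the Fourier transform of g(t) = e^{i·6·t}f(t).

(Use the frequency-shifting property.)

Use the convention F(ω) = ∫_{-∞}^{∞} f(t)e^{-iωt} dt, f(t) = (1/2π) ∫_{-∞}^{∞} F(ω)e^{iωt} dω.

F[g](ω) = \pi e^{- \frac{14 \left|{\omega - 6}\right|}{5}}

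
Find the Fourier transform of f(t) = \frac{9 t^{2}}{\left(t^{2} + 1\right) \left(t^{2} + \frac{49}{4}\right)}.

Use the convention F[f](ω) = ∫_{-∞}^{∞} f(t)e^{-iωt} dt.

F(ω) = - \frac{4 \pi e^{- \left|{\omega}\right|}}{5} + \frac{14 \pi e^{- \frac{7 \left|{\omega}\right|}{2}}}{5}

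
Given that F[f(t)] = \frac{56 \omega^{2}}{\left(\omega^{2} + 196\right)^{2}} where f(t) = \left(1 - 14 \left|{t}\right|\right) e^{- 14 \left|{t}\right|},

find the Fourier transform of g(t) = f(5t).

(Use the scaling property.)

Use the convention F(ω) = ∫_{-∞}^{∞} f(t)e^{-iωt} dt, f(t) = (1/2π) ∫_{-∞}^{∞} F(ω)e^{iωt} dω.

F[g](ω) = \frac{280 \omega^{2}}{\left(\omega^{2} + 4900\right)^{2}}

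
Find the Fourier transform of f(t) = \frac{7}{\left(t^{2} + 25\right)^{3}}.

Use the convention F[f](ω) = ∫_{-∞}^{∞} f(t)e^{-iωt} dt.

F(ω) = \frac{7 \pi \left(25 \omega^{2} + 15 \left|{\omega}\right| + 3\right) e^{- 5 \left|{\omega}\right|}}{25000}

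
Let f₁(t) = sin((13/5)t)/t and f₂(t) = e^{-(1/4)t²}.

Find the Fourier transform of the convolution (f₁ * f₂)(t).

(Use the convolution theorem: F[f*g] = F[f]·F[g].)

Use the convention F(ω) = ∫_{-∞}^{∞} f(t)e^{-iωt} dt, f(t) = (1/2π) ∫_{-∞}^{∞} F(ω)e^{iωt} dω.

F[f₁*f₂](ω) = \begin{cases} 2 \pi^{\frac{3}{2}} e^{- \omega^{2}} & \text{for}\: \omega > - \frac{13}{5} \wedge \omega < \frac{13}{5} \\0 & \text{otherwise} \end{cases}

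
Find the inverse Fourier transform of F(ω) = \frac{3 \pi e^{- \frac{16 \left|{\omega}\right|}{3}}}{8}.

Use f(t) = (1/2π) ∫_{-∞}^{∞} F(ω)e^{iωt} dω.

f(t) = \frac{2}{t^{2} + \frac{256}{9}}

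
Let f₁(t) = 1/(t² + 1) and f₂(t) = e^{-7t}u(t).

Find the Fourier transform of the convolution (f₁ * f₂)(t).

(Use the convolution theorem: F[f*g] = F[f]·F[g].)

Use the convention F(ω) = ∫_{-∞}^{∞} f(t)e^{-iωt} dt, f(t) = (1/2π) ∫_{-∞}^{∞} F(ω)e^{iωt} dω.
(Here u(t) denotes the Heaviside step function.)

F[f₁*f₂](ω) = \frac{\pi e^{- \left|{\omega}\right|}}{i \omega + 7}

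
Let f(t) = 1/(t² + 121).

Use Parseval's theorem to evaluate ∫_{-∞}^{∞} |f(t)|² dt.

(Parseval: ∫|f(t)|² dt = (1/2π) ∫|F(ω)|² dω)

∫|f(t)|² dt = \frac{\pi}{2662}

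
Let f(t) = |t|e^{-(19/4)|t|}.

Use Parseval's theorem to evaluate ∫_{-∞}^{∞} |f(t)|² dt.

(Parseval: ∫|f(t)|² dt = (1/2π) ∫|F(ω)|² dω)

∫|f(t)|² dt = \frac{32}{6859}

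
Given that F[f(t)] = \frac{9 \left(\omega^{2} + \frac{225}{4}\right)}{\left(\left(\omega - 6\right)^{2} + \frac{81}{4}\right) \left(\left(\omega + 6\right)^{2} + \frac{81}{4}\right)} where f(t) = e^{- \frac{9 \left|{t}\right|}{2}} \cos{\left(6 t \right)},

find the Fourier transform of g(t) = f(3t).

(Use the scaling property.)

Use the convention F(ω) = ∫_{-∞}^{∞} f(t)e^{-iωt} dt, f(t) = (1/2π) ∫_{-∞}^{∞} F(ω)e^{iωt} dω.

F[g](ω) = \frac{108 \left(4 \omega^{2} + 2025\right)}{16 \omega^{4} - 4536 \omega^{2} + 4100625}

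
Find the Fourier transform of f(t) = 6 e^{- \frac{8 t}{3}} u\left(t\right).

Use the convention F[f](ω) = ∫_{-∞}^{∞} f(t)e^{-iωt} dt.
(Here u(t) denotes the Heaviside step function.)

F(ω) = \frac{18}{3 i \omega + 8}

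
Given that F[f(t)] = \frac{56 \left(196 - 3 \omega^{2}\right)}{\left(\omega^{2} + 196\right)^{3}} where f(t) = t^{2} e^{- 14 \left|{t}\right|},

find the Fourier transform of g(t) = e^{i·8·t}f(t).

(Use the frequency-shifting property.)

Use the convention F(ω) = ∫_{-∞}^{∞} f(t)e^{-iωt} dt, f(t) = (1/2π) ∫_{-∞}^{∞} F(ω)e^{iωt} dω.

F[g](ω) = \frac{56 \left(196 - 3 \left(\omega - 8\right)^{2}\right)}{\left(\left(\omega - 8\right)^{2} + 196\right)^{3}}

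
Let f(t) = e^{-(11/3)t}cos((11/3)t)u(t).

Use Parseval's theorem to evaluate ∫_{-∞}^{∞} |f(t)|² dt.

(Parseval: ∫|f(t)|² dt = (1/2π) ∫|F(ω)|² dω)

∫|f(t)|² dt = \frac{9}{88}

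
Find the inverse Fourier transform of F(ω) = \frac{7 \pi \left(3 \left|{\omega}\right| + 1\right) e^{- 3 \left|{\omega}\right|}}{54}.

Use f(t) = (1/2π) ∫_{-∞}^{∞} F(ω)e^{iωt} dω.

f(t) = \frac{7}{\left(t^{2} + 9\right)^{2}}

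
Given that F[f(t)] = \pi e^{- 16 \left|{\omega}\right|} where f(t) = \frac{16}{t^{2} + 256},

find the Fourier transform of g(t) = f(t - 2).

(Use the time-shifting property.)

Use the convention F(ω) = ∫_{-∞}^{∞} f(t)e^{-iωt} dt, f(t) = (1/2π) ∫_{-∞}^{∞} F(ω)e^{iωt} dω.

F[g](ω) = \pi e^{- 2 i \omega - 16 \left|{\omega}\right|}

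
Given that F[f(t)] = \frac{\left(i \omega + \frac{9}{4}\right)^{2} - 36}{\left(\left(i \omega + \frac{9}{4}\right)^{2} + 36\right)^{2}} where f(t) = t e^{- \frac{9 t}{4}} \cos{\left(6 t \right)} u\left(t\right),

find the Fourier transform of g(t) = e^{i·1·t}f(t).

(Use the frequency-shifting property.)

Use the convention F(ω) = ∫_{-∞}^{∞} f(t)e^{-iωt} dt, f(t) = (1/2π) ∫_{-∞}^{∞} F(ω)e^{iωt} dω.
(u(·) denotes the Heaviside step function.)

F[g](ω) = \frac{16 \left(\left(4 i \left(\omega - 1\right) + 9\right)^{2} - 576\right)}{\left(\left(4 i \left(\omega - 1\right) + 9\right)^{2} + 576\right)^{2}}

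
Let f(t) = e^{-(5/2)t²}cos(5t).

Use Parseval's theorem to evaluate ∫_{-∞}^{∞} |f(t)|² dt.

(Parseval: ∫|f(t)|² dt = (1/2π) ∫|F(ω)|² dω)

∫|f(t)|² dt = \frac{\sqrt{5} \sqrt{\pi} \left(1 + e^{5}\right)}{10 e^{5}}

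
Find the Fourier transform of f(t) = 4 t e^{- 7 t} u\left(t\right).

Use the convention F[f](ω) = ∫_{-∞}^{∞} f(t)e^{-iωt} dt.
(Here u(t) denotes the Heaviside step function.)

F(ω) = \frac{4}{\left(i \omega + 7\right)^{2}}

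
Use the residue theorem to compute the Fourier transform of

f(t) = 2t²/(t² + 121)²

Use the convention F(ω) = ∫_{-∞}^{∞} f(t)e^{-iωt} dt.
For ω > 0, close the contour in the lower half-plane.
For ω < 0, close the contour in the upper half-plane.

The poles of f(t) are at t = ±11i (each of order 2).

Let g(z) = f(z)e^{-iωz}; for large |z| the factor e^{-iωz} decays in the lower half-plane when ω > 0 and in the upper half-plane when ω < 0.

Case ω > 0 (lower half-plane, clockwise contour ⇒ F(ω) = -2πi·ΣRes):
  Res_{z = - 11 i} g(z) = \frac{i \left(1 - 11 \omega\right) e^{- 11 \omega}}{22} (pole of order 2)
  F(ω) = -2πi·ΣRes = \frac{\pi \left(1 - 11 \omega\right) e^{- 11 \omega}}{11}

Case ω < 0 (upper half-plane, counterclockwise contour ⇒ F(ω) = +2πi·ΣRes):
  Res_{z = 11 i} g(z) = \frac{i \left(- 11 \omega - 1\right) e^{11 \omega}}{22} (pole of order 2)
  F(ω) = 2πi·ΣRes = \frac{\pi \left(11 \omega + 1\right) e^{11 \omega}}{11}

Both cases combine into a single formula in |ω|:

F(ω) = \frac{\pi \left(1 - 11 \left|{\omega}\right|\right) e^{- 11 \left|{\omega}\right|}}{11}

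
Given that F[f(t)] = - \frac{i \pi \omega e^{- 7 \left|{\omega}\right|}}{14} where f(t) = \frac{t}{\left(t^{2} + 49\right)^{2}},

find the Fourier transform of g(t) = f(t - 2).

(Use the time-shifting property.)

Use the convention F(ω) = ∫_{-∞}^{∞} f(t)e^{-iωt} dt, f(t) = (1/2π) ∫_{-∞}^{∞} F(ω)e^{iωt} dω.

F[g](ω) = - \frac{i \pi \omega e^{- 2 i \omega - 7 \left|{\omega}\right|}}{14}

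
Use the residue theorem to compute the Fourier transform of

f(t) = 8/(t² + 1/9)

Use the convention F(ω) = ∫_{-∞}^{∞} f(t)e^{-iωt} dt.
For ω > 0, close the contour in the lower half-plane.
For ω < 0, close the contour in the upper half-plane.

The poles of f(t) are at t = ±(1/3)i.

Let g(z) = f(z)e^{-iωz}; for large |z| the factor e^{-iωz} decays in the lower half-plane when ω > 0 and in the upper half-plane when ω < 0.

Case ω > 0 (lower half-plane, clockwise contour ⇒ F(ω) = -2πi·ΣRes):
  Res_{z = - \frac{i}{3}} g(z) = 12 i e^{- \frac{\omega}{3}}
  F(ω) = -2πi·ΣRes = 24 \pi e^{- \frac{\omega}{3}}

Case ω < 0 (upper half-plane, counterclockwise contour ⇒ F(ω) = +2πi·ΣRes):
  Res_{z = \frac{i}{3}} g(z) = - 12 i e^{\frac{\omega}{3}}
  F(ω) = 2πi·ΣRes = 24 \pi e^{\frac{\omega}{3}}

Both cases combine into a single formula in |ω|:

F(ω) = 24 \pi e^{- \frac{\left|{\omega}\right|}{3}}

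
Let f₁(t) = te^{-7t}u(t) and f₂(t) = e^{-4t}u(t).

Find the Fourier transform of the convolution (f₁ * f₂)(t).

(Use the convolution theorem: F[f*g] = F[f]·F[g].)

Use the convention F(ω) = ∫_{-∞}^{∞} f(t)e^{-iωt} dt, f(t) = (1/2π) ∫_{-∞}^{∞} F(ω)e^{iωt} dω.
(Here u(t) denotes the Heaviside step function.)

F[f₁*f₂](ω) = \frac{1}{\left(i \omega + 4\right) \left(i \omega + 7\right)^{2}}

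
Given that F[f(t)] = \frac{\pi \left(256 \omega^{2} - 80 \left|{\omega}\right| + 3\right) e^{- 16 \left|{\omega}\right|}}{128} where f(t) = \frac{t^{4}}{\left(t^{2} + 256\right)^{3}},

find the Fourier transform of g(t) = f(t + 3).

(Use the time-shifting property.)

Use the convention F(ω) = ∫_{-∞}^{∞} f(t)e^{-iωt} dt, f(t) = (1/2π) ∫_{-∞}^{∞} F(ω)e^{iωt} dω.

F[g](ω) = \frac{\pi \left(256 \omega^{2} - 80 \left|{\omega}\right| + 3\right) e^{3 i \omega - 16 \left|{\omega}\right|}}{128}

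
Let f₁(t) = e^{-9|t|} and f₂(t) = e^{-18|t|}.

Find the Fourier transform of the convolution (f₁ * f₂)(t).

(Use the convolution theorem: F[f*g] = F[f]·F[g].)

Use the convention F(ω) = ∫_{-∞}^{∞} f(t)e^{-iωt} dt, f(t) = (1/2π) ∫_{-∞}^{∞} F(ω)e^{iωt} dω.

F[f₁*f₂](ω) = \frac{648}{\left(\omega^{2} + 81\right) \left(\omega^{2} + 324\right)}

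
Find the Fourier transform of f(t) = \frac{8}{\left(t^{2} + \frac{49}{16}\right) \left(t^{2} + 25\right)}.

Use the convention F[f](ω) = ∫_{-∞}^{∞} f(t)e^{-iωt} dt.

F(ω) = - \frac{128 \pi e^{- 5 \left|{\omega}\right|}}{1755} + \frac{512 \pi e^{- \frac{7 \left|{\omega}\right|}{4}}}{2457}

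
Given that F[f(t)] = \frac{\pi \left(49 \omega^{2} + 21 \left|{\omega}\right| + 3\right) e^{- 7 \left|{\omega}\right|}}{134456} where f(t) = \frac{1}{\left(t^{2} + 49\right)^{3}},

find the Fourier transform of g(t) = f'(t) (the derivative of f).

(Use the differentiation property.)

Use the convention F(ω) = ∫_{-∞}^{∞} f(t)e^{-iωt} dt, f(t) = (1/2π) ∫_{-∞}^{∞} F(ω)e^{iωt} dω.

F[g](ω) = \frac{i \pi \omega \left(49 \omega^{2} + 21 \left|{\omega}\right| + 3\right) e^{- 7 \left|{\omega}\right|}}{134456}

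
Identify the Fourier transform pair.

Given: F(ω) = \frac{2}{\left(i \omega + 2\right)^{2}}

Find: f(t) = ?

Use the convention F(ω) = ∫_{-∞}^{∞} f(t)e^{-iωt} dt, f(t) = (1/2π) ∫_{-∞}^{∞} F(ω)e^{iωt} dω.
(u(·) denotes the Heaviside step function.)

f(t) = 2 t e^{- 2 t} u\left(t\right)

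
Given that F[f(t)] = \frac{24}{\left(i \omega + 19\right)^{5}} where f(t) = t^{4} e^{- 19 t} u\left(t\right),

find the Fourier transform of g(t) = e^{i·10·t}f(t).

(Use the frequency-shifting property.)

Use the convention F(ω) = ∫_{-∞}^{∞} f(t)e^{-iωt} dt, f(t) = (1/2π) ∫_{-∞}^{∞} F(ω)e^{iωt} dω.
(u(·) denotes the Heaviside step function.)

F[g](ω) = \frac{24}{\left(i \left(\omega - 10\right) + 19\right)^{5}}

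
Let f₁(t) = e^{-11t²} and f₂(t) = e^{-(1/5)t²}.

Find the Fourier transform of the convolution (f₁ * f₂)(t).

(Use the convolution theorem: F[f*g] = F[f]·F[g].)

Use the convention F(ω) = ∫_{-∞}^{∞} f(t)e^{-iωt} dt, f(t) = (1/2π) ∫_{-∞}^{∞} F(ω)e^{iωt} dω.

F[f₁*f₂](ω) = \frac{\sqrt{55} \pi e^{- \frac{14 \omega^{2}}{11}}}{11}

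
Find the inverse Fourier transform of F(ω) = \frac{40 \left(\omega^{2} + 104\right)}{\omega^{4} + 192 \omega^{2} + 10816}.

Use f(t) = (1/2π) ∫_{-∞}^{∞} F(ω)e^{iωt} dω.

f(t) = 2 e^{- 10 \left|{t}\right|} \cos{\left(2 \left|{t}\right| \right)}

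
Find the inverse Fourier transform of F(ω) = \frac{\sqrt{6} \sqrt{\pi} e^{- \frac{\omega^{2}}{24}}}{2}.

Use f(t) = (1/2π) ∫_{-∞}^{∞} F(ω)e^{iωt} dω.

f(t) = 3 e^{- 6 t^{2}}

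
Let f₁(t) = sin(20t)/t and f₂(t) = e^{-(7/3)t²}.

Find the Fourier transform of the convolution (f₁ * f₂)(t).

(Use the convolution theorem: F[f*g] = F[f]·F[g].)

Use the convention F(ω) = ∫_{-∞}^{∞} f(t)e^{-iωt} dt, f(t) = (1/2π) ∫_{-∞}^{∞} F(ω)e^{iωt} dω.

F[f₁*f₂](ω) = \begin{cases} \frac{\sqrt{21} \pi^{\frac{3}{2}} e^{- \frac{3 \omega^{2}}{28}}}{7} & \text{for}\: \omega > -20 \wedge \omega < 20 \\0 & \text{otherwise} \end{cases}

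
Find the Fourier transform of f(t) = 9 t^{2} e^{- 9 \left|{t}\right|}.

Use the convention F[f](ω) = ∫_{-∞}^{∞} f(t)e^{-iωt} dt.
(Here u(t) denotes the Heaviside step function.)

F(ω) = \frac{972 \left(27 - \omega^{2}\right)}{\left(\omega^{2} + 81\right)^{3}}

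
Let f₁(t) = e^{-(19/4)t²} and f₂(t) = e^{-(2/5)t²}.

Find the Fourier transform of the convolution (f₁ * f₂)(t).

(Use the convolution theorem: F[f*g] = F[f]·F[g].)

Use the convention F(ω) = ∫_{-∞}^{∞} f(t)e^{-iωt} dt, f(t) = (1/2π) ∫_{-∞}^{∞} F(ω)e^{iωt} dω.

F[f₁*f₂](ω) = \frac{\sqrt{190} \pi e^{- \frac{103 \omega^{2}}{152}}}{19}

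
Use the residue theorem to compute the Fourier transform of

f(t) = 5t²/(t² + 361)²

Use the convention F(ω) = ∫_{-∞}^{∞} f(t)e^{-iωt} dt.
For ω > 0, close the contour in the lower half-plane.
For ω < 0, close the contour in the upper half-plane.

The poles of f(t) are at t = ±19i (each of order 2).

Let g(z) = f(z)e^{-iωz}; for large |z| the factor e^{-iωz} decays in the lower half-plane when ω > 0 and in the upper half-plane when ω < 0.

Case ω > 0 (lower half-plane, clockwise contour ⇒ F(ω) = -2πi·ΣRes):
  Res_{z = - 19 i} g(z) = \frac{5 i \left(1 - 19 \omega\right) e^{- 19 \omega}}{76} (pole of order 2)
  F(ω) = -2πi·ΣRes = \frac{5 \pi \left(1 - 19 \omega\right) e^{- 19 \omega}}{38}

Case ω < 0 (upper half-plane, counterclockwise contour ⇒ F(ω) = +2πi·ΣRes):
  Res_{z = 19 i} g(z) = \frac{5 i \left(- 19 \omega - 1\right) e^{19 \omega}}{76} (pole of order 2)
  F(ω) = 2πi·ΣRes = \frac{5 \pi \left(19 \omega + 1\right) e^{19 \omega}}{38}

Both cases combine into a single formula in |ω|:

F(ω) = \frac{5 \pi \left(1 - 19 \left|{\omega}\right|\right) e^{- 19 \left|{\omega}\right|}}{38}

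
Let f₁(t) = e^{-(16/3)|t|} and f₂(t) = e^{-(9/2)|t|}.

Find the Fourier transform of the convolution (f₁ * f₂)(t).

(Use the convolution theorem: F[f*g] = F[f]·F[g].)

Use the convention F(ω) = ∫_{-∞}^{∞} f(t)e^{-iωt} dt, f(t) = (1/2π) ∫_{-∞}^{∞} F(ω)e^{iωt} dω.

F[f₁*f₂](ω) = \frac{3456}{36 \omega^{4} + 1753 \omega^{2} + 20736}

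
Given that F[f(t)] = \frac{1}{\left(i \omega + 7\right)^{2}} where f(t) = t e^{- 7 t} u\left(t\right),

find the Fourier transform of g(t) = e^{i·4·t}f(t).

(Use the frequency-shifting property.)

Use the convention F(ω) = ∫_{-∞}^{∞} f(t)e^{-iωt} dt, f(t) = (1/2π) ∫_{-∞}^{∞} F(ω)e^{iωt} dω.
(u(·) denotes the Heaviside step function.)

F[g](ω) = \frac{1}{\left(i \left(\omega - 4\right) + 7\right)^{2}}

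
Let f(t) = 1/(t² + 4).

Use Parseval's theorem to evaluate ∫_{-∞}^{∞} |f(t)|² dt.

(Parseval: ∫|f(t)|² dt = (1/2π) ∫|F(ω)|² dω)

∫|f(t)|² dt = \frac{\pi}{16}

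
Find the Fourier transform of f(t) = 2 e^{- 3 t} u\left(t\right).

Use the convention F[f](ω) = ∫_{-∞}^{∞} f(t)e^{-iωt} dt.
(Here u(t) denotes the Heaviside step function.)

F(ω) = \frac{2}{i \omega + 3}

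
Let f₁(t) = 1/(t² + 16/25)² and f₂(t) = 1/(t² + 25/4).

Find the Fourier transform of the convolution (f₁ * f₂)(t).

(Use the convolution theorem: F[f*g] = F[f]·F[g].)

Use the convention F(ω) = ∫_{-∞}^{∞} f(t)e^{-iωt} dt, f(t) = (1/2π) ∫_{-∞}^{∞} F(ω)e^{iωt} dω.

F[f₁*f₂](ω) = \frac{5 \pi^{2} \left(4 \left|{\omega}\right| + 5\right) e^{- \frac{33 \left|{\omega}\right|}{10}}}{64}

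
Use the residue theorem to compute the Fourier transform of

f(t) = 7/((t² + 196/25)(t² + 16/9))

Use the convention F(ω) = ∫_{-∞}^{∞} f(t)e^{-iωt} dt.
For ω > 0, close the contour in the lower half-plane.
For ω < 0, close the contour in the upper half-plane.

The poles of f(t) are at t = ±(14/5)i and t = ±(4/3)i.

Let g(z) = f(z)e^{-iωz}; for large |z| the factor e^{-iωz} decays in the lower half-plane when ω > 0 and in the upper half-plane when ω < 0.

Case ω > 0 (lower half-plane, clockwise contour ⇒ F(ω) = -2πi·ΣRes):
  Res_{z = - \frac{14 i}{5}} g(z) = - \frac{1125 i e^{- \frac{14 \omega}{5}}}{5456}
  Res_{z = - \frac{4 i}{3}} g(z) = \frac{4725 i e^{- \frac{4 \omega}{3}}}{10912}
  F(ω) = -2πi·ΣRes = \frac{4725 \pi e^{- \frac{4 \omega}{3}}}{5456} - \frac{1125 \pi e^{- \frac{14 \omega}{5}}}{2728}

Case ω < 0 (upper half-plane, counterclockwise contour ⇒ F(ω) = +2πi·ΣRes):
  Res_{z = \frac{14 i}{5}} g(z) = \frac{1125 i e^{\frac{14 \omega}{5}}}{5456}
  Res_{z = \frac{4 i}{3}} g(z) = - \frac{4725 i e^{\frac{4 \omega}{3}}}{10912}
  F(ω) = 2πi·ΣRes = \frac{225 \pi \left(- 10 e^{\frac{14 \omega}{5}} + 21 e^{\frac{4 \omega}{3}}\right)}{5456}

Both cases combine into a single formula in |ω|:

F(ω) = \frac{4725 \pi e^{- \frac{4 \left|{\omega}\right|}{3}}}{5456} - \frac{1125 \pi e^{- \frac{14 \left|{\omega}\right|}{5}}}{2728}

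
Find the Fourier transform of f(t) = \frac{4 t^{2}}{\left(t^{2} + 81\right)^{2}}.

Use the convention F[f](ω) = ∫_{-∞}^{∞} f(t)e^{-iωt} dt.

F(ω) = \frac{2 \pi \left(1 - 9 \left|{\omega}\right|\right) e^{- 9 \left|{\omega}\right|}}{9}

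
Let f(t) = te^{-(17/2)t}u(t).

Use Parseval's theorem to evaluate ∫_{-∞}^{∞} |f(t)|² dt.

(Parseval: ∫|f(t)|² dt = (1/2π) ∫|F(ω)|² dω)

∫|f(t)|² dt = \frac{2}{4913}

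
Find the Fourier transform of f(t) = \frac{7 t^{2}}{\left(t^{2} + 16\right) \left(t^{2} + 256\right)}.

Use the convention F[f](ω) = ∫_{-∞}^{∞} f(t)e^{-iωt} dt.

F(ω) = \frac{7 \pi \left(4 - e^{12 \left|{\omega}\right|}\right) e^{- 16 \left|{\omega}\right|}}{60}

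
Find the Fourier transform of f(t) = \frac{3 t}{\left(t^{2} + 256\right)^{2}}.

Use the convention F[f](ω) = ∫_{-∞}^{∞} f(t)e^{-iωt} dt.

F(ω) = - \frac{3 i \pi \omega e^{- 16 \left|{\omega}\right|}}{32}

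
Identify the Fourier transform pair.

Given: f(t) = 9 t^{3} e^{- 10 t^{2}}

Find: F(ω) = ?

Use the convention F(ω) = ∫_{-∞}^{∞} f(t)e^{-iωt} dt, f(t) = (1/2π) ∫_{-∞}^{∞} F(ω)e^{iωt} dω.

F(ω) = \frac{9 \sqrt{10} i \sqrt{\pi} \omega \left(\omega^{2} - 60\right) e^{- \frac{\omega^{2}}{40}}}{80000}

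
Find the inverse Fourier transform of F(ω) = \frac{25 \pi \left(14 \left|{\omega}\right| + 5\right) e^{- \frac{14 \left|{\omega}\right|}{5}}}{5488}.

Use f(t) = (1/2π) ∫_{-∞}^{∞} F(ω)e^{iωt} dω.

f(t) = \frac{1}{\left(t^{2} + \frac{196}{25}\right)^{2}}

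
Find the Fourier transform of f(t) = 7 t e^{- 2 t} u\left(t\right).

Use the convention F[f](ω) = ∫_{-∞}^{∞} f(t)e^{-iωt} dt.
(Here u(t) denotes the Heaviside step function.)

F(ω) = \frac{7}{\left(i \omega + 2\right)^{2}}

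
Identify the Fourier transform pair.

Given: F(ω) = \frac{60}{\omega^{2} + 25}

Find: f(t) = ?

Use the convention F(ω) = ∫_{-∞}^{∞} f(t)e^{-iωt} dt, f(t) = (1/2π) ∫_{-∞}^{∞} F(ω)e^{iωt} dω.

f(t) = 6 e^{- 5 \left|{t}\right|}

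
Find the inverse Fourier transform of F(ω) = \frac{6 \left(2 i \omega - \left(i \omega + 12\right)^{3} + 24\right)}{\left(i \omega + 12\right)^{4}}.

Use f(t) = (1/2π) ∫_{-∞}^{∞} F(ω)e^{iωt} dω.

f(t) = 6 \left(t^{2} - 1\right) e^{- 12 t} u\left(t\right)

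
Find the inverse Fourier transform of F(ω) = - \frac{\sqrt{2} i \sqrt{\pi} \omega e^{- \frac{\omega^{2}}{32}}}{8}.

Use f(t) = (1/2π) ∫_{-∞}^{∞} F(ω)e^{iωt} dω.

f(t) = 8 t e^{- 8 t^{2}}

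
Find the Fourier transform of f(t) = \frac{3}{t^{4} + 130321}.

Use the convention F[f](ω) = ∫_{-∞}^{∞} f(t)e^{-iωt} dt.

F(ω) = \frac{3 \pi e^{- \frac{19 \sqrt{2} \left|{\omega}\right|}{2}} \sin{\left(\frac{19 \sqrt{2} \left|{\omega}\right|}{2} + \frac{\pi}{4} \right)}}{6859}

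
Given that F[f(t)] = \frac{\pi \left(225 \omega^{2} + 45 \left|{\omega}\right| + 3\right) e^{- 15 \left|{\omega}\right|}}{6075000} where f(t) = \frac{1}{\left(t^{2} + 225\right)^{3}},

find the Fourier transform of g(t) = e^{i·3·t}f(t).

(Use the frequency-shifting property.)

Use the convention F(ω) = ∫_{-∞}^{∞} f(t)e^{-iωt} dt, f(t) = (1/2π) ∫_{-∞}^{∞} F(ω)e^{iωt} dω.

F[g](ω) = \frac{\pi \left(75 \left(\omega - 3\right)^{2} + 15 \left|{\omega - 3}\right| + 1\right) e^{- 15 \left|{\omega - 3}\right|}}{2025000}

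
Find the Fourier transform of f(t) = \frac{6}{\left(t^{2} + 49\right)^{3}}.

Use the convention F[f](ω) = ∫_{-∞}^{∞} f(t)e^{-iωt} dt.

F(ω) = \frac{3 \pi \left(49 \omega^{2} + 21 \left|{\omega}\right| + 3\right) e^{- 7 \left|{\omega}\right|}}{67228}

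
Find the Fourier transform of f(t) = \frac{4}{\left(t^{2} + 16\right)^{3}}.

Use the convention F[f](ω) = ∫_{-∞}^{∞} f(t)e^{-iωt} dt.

F(ω) = \frac{\pi \left(16 \omega^{2} + 12 \left|{\omega}\right| + 3\right) e^{- 4 \left|{\omega}\right|}}{2048}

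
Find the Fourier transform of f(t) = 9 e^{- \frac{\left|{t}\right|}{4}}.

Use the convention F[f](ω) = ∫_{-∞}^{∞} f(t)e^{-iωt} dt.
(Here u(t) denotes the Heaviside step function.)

F(ω) = \frac{72}{16 \omega^{2} + 1}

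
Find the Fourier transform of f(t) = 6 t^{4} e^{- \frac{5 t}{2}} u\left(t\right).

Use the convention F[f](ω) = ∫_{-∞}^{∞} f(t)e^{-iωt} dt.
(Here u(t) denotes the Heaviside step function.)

F(ω) = \frac{4608}{\left(2 i \omega + 5\right)^{5}}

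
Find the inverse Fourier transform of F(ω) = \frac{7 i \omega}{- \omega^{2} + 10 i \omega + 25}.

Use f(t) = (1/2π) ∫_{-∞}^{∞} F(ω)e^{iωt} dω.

f(t) = 7 \left(1 - 5 t\right) e^{- 5 t} u\left(t\right)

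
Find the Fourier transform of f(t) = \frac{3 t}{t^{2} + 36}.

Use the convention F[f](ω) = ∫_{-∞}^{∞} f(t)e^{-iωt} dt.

F(ω) = - 3 i \pi e^{- 6 \left|{\omega}\right|} \operatorname{sign}{\left(\omega \right)}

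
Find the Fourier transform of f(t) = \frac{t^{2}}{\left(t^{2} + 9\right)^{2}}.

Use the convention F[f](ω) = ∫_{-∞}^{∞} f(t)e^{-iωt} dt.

F(ω) = \frac{\pi \left(1 - 3 \left|{\omega}\right|\right) e^{- 3 \left|{\omega}\right|}}{6}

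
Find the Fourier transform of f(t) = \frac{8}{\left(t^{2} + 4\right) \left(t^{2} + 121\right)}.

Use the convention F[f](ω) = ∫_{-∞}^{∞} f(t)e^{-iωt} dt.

F(ω) = \frac{4 \pi \left(11 e^{9 \left|{\omega}\right|} - 2\right) e^{- 11 \left|{\omega}\right|}}{1287}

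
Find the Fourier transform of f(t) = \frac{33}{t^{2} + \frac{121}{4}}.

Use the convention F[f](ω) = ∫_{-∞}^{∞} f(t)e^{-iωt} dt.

F(ω) = 6 \pi e^{- \frac{11 \left|{\omega}\right|}{2}}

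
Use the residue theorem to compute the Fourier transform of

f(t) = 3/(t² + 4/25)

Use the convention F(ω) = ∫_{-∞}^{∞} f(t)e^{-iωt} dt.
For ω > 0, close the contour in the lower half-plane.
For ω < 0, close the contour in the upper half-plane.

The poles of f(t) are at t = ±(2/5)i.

Let g(z) = f(z)e^{-iωz}; for large |z| the factor e^{-iωz} decays in the lower half-plane when ω > 0 and in the upper half-plane when ω < 0.

Case ω > 0 (lower half-plane, clockwise contour ⇒ F(ω) = -2πi·ΣRes):
  Res_{z = - \frac{2 i}{5}} g(z) = \frac{15 i e^{- \frac{2 \omega}{5}}}{4}
  F(ω) = -2πi·ΣRes = \frac{15 \pi e^{- \frac{2 \omega}{5}}}{2}

Case ω < 0 (upper half-plane, counterclockwise contour ⇒ F(ω) = +2πi·ΣRes):
  Res_{z = \frac{2 i}{5}} g(z) = - \frac{15 i e^{\frac{2 \omega}{5}}}{4}
  F(ω) = 2πi·ΣRes = \frac{15 \pi e^{\frac{2 \omega}{5}}}{2}

Both cases combine into a single formula in |ω|:

F(ω) = \frac{15 \pi e^{- \frac{2 \left|{\omega}\right|}{5}}}{2}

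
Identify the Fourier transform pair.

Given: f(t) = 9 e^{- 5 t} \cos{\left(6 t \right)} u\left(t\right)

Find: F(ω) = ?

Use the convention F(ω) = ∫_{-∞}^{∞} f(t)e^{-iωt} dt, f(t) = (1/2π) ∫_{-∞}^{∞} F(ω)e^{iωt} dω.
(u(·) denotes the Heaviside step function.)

F(ω) = \frac{9 \left(i \omega + 5\right)}{\left(i \omega + 5\right)^{2} + 36}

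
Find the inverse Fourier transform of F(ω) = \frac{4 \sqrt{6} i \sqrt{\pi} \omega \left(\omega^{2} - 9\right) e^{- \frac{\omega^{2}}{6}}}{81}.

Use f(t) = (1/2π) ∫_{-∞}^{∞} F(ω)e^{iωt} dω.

f(t) = 4 t^{3} e^{- \frac{3 t^{2}}{2}}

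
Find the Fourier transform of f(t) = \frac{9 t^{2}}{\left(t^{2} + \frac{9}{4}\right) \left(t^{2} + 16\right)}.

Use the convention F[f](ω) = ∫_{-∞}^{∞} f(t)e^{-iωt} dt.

F(ω) = \frac{144 \pi e^{- 4 \left|{\omega}\right|}}{55} - \frac{54 \pi e^{- \frac{3 \left|{\omega}\right|}{2}}}{55}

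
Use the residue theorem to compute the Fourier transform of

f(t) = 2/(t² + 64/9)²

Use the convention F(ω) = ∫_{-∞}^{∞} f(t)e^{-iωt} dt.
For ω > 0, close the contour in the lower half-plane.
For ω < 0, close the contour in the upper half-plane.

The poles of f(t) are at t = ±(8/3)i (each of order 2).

Let g(z) = f(z)e^{-iωz}; for large |z| the factor e^{-iωz} decays in the lower half-plane when ω > 0 and in the upper half-plane when ω < 0.

Case ω > 0 (lower half-plane, clockwise contour ⇒ F(ω) = -2πi·ΣRes):
  Res_{z = - \frac{8 i}{3}} g(z) = \frac{9 i \left(8 \omega + 3\right) e^{- \frac{8 \omega}{3}}}{1024} (pole of order 2)
  F(ω) = -2πi·ΣRes = \frac{9 \pi \left(8 \omega + 3\right) e^{- \frac{8 \omega}{3}}}{512}

Case ω < 0 (upper half-plane, counterclockwise contour ⇒ F(ω) = +2πi·ΣRes):
  Res_{z = \frac{8 i}{3}} g(z) = \frac{9 i \left(8 \omega - 3\right) e^{\frac{8 \omega}{3}}}{1024} (pole of order 2)
  F(ω) = 2πi·ΣRes = \frac{9 \pi \left(3 - 8 \omega\right) e^{\frac{8 \omega}{3}}}{512}

Both cases combine into a single formula in |ω|:

F(ω) = \frac{9 \pi \left(8 \left|{\omega}\right| + 3\right) e^{- \frac{8 \left|{\omega}\right|}{3}}}{512}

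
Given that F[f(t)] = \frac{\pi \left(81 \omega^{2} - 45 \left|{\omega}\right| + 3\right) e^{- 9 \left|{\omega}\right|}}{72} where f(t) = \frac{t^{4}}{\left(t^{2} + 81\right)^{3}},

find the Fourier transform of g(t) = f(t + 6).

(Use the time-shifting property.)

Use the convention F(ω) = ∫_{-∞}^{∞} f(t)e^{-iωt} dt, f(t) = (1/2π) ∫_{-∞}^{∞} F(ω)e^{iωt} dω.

F[g](ω) = \frac{\pi \left(27 \omega^{2} - 15 \left|{\omega}\right| + 1\right) e^{6 i \omega - 9 \left|{\omega}\right|}}{24}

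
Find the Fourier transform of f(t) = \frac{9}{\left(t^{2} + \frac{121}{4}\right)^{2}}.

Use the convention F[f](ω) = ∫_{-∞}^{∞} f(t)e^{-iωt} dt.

F(ω) = \frac{18 \pi \left(11 \left|{\omega}\right| + 2\right) e^{- \frac{11 \left|{\omega}\right|}{2}}}{1331}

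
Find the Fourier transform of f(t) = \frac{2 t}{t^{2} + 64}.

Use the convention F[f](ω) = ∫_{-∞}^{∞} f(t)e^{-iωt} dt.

F(ω) = - 2 i \pi e^{- 8 \left|{\omega}\right|} \operatorname{sign}{\left(\omega \right)}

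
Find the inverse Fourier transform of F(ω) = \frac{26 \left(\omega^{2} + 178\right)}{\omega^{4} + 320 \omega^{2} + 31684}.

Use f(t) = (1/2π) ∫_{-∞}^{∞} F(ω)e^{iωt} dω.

f(t) = e^{- 13 \left|{t}\right|} \cos{\left(3 \left|{t}\right| \right)}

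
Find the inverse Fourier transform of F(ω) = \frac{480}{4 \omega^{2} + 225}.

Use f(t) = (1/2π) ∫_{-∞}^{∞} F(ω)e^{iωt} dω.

f(t) = 8 e^{- \frac{15 \left|{t}\right|}{2}}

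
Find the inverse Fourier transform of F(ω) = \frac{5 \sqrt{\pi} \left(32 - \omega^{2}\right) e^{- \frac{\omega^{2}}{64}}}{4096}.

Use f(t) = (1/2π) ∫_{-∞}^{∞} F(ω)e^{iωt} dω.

f(t) = 5 t^{2} e^{- 16 t^{2}}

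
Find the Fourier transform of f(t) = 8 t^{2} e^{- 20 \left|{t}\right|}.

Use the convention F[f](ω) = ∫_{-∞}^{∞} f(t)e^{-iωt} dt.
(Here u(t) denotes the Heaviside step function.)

F(ω) = \frac{640 \left(400 - 3 \omega^{2}\right)}{\left(\omega^{2} + 400\right)^{3}}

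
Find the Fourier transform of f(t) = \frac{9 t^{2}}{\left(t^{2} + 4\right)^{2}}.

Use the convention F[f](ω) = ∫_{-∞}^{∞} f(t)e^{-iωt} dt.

F(ω) = \frac{9 \pi \left(1 - 2 \left|{\omega}\right|\right) e^{- 2 \left|{\omega}\right|}}{4}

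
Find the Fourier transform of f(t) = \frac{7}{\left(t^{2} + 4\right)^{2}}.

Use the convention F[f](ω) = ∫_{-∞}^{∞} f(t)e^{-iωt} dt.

F(ω) = \frac{7 \pi \left(2 \left|{\omega}\right| + 1\right) e^{- 2 \left|{\omega}\right|}}{16}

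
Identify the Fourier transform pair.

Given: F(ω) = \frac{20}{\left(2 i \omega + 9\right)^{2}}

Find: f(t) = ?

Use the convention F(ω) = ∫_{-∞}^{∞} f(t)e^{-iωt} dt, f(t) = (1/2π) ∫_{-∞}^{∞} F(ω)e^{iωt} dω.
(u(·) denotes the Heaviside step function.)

f(t) = 5 t e^{- \frac{9 t}{2}} u\left(t\right)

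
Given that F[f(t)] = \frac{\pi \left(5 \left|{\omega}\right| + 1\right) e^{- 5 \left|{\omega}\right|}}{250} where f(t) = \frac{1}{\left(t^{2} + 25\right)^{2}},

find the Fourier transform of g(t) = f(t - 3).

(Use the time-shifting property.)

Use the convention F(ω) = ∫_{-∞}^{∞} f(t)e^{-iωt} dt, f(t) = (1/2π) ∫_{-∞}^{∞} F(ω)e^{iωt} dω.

F[g](ω) = \frac{\pi \left(5 \left|{\omega}\right| + 1\right) e^{- 3 i \omega - 5 \left|{\omega}\right|}}{250}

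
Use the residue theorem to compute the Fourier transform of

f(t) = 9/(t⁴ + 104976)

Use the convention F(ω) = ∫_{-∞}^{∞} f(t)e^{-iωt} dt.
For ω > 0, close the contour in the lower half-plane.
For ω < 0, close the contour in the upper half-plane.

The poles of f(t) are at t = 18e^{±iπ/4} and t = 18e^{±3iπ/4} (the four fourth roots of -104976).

Let g(z) = f(z)e^{-iωz}; for large |z| the factor e^{-iωz} decays in the lower half-plane when ω > 0 and in the upper half-plane when ω < 0.

Case ω > 0 (lower half-plane, clockwise contour ⇒ F(ω) = -2πi·ΣRes):
  Res_{z = - 9 \sqrt{2} - 9 \sqrt{2} i} g(z) = \frac{\sqrt{2} i \left(1 - i\right) e^{9 \sqrt{2} \omega \left(-1 + i\right)}}{5184}
  Res_{z = 9 \sqrt{2} - 9 \sqrt{2} i} g(z) = \frac{\sqrt{2} i \left(1 + i\right) e^{- 9 \sqrt{2} \omega \left(1 + i\right)}}{5184}
  F(ω) = -2πi·ΣRes = \frac{\sqrt{2} \pi \left(1 - i\right) \left(e^{18 \sqrt{2} i \omega} + i\right) e^{- 9 \sqrt{2} \omega \left(1 + i\right)}}{2592} = \frac{\pi e^{- 9 \sqrt{2} \omega} \sin{\left(9 \sqrt{2} \omega + \frac{\pi}{4} \right)}}{648}

Case ω < 0 (upper half-plane, counterclockwise contour ⇒ F(ω) = +2πi·ΣRes):
  Res_{z = 9 \sqrt{2} + 9 \sqrt{2} i} g(z) = \frac{\sqrt{2} i \left(-1 + i\right) e^{9 \sqrt{2} \omega \left(1 - i\right)}}{5184}
  Res_{z = - 9 \sqrt{2} + 9 \sqrt{2} i} g(z) = \frac{\sqrt{2} \left(1 - i\right) e^{9 \sqrt{2} \omega \left(1 + i\right)}}{5184}
  F(ω) = 2πi·ΣRes = - \frac{\sqrt{2} i \pi \left(i \left(1 - i\right) e^{9 \sqrt{2} \omega \left(1 - i\right)} - \left(1 - i\right) e^{9 \sqrt{2} \omega \left(1 + i\right)}\right)}{2592} = \frac{\pi e^{9 \sqrt{2} \omega} \cos{\left(9 \sqrt{2} \omega + \frac{\pi}{4} \right)}}{648}

Both cases combine into a single formula in |ω|:

F(ω) = \frac{\pi e^{- 9 \sqrt{2} \left|{\omega}\right|} \sin{\left(9 \sqrt{2} \left|{\omega}\right| + \frac{\pi}{4} \right)}}{648}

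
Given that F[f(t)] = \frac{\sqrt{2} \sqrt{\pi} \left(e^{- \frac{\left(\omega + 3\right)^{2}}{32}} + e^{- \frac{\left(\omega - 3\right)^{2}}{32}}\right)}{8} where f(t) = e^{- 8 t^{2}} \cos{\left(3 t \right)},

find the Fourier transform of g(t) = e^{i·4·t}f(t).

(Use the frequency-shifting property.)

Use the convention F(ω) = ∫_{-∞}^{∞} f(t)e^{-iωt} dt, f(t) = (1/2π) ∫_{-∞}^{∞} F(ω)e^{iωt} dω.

F[g](ω) = \frac{\sqrt{2} \sqrt{\pi} \left(e^{\frac{3 \omega}{8}} + e^{\frac{3}{2}}\right) e^{- \frac{\omega^{2}}{32} + \frac{\omega}{16} - \frac{49}{32}}}{8}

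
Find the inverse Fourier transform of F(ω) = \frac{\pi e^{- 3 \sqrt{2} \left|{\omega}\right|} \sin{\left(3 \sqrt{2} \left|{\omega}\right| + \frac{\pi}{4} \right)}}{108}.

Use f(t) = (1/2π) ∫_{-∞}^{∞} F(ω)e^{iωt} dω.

f(t) = \frac{2}{t^{4} + 1296}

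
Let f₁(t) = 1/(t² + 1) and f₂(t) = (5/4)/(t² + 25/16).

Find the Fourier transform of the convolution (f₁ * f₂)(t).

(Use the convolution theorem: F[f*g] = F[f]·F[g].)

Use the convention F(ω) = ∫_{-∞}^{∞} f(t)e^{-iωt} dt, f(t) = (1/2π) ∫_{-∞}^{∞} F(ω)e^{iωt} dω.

F[f₁*f₂](ω) = \pi^{2} e^{- \frac{9 \left|{\omega}\right|}{4}}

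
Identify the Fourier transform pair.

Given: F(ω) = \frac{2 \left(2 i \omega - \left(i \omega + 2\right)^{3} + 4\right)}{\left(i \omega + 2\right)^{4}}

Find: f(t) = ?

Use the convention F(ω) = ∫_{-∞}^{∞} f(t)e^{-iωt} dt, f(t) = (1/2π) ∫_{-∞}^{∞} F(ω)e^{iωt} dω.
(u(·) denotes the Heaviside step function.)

f(t) = 2 \left(t^{2} - 1\right) e^{- 2 t} u\left(t\right)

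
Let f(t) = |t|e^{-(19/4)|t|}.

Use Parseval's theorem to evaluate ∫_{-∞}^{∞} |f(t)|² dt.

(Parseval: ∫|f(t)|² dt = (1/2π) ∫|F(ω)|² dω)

∫|f(t)|² dt = \frac{32}{6859}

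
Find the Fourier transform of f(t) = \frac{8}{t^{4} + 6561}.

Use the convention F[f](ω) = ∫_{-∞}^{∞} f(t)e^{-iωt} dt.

F(ω) = \frac{8 \pi e^{- \frac{9 \sqrt{2} \left|{\omega}\right|}{2}} \sin{\left(\frac{9 \sqrt{2} \left|{\omega}\right|}{2} + \frac{\pi}{4} \right)}}{729}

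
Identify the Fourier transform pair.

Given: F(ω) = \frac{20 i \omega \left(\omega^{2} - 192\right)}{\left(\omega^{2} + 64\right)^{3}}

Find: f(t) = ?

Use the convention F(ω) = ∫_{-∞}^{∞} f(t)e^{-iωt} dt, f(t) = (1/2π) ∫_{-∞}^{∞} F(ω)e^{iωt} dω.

f(t) = 5 t e^{- 8 \left|{t}\right|} \left|{t}\right|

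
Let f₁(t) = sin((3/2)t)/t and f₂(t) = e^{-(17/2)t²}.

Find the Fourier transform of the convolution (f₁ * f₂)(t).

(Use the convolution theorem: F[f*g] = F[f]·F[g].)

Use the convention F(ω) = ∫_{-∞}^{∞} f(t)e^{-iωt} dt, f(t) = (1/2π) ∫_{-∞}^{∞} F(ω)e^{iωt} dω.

F[f₁*f₂](ω) = \begin{cases} \frac{\sqrt{34} \pi^{\frac{3}{2}} e^{- \frac{\omega^{2}}{34}}}{17} & \text{for}\: \omega > - \frac{3}{2} \wedge \omega < \frac{3}{2} \\0 & \text{otherwise} \end{cases}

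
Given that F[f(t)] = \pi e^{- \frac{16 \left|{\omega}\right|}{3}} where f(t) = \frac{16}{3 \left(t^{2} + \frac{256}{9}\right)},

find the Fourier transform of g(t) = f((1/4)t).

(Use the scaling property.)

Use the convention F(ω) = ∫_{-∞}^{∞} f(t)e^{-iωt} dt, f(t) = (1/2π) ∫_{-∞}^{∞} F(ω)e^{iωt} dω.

F[g](ω) = 4 \pi e^{- \frac{64 \left|{\omega}\right|}{3}}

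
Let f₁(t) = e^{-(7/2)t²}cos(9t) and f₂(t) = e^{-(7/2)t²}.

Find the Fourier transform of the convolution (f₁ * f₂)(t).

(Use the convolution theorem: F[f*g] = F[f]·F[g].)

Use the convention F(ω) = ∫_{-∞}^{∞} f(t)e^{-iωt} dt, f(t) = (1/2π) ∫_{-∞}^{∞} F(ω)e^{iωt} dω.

F[f₁*f₂](ω) = \frac{\pi \left(e^{\frac{18 \omega}{7}} + 1\right) e^{- \frac{\omega^{2}}{7} - \frac{9 \omega}{7} - \frac{81}{14}}}{7}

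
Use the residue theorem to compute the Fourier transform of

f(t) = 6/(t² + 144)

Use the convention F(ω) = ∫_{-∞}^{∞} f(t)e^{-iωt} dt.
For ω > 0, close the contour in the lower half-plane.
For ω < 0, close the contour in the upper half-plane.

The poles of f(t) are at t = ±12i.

Let g(z) = f(z)e^{-iωz}; for large |z| the factor e^{-iωz} decays in the lower half-plane when ω > 0 and in the upper half-plane when ω < 0.

Case ω > 0 (lower half-plane, clockwise contour ⇒ F(ω) = -2πi·ΣRes):
  Res_{z = - 12 i} g(z) = \frac{i e^{- 12 \omega}}{4}
  F(ω) = -2πi·ΣRes = \frac{\pi e^{- 12 \omega}}{2}

Case ω < 0 (upper half-plane, counterclockwise contour ⇒ F(ω) = +2πi·ΣRes):
  Res_{z = 12 i} g(z) = - \frac{i e^{12 \omega}}{4}
  F(ω) = 2πi·ΣRes = \frac{\pi e^{12 \omega}}{2}

Both cases combine into a single formula in |ω|:

F(ω) = \frac{\pi e^{- 12 \left|{\omega}\right|}}{2}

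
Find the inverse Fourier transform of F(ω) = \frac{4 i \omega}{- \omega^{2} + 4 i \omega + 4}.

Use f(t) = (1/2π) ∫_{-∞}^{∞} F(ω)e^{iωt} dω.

f(t) = 4 \left(1 - 2 t\right) e^{- 2 t} u\left(t\right)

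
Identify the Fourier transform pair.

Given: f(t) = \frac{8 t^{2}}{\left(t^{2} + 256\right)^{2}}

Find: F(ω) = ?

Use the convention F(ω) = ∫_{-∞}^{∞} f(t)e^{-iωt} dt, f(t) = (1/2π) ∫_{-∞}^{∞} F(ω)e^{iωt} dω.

F(ω) = \frac{\pi \left(1 - 16 \left|{\omega}\right|\right) e^{- 16 \left|{\omega}\right|}}{4}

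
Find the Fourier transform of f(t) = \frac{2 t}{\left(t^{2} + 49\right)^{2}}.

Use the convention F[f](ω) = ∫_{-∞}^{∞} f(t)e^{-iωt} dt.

F(ω) = - \frac{i \pi \omega e^{- 7 \left|{\omega}\right|}}{7}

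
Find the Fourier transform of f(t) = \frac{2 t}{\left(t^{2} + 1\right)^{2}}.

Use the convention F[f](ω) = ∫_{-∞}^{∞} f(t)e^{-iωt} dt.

F(ω) = - i \pi \omega e^{- \left|{\omega}\right|}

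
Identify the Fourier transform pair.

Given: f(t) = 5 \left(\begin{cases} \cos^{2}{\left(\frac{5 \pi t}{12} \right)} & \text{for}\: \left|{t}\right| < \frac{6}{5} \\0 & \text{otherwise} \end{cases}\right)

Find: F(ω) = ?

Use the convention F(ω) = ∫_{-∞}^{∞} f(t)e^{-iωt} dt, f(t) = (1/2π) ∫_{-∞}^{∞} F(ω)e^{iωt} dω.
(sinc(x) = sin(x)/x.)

F(ω) = - \frac{150 \pi^{2} \operatorname{sinc}{\left(\frac{6 \omega}{5} \right)}}{36 \omega^{2} - 25 \pi^{2}}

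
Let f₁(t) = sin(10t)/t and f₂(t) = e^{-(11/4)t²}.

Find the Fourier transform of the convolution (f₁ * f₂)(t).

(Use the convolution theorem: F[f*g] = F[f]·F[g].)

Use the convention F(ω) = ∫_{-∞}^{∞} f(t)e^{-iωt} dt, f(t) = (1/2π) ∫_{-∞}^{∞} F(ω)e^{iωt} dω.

F[f₁*f₂](ω) = \begin{cases} \frac{2 \sqrt{11} \pi^{\frac{3}{2}} e^{- \frac{\omega^{2}}{11}}}{11} & \text{for}\: \omega > -10 \wedge \omega < 10 \\0 & \text{otherwise} \end{cases}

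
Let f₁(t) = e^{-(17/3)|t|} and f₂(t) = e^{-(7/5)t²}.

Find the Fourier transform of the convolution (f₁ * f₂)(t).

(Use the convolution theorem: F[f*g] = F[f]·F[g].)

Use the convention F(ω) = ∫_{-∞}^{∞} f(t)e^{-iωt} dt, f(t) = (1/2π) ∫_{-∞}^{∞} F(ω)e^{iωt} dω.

F[f₁*f₂](ω) = \frac{102 \sqrt{35} \sqrt{\pi} e^{- \frac{5 \omega^{2}}{28}}}{7 \left(9 \omega^{2} + 289\right)}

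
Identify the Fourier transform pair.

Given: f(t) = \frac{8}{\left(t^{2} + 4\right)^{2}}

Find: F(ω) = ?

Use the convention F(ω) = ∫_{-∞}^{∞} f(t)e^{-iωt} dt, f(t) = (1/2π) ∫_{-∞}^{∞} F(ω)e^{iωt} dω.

F(ω) = \frac{\pi \left(2 \left|{\omega}\right| + 1\right) e^{- 2 \left|{\omega}\right|}}{2}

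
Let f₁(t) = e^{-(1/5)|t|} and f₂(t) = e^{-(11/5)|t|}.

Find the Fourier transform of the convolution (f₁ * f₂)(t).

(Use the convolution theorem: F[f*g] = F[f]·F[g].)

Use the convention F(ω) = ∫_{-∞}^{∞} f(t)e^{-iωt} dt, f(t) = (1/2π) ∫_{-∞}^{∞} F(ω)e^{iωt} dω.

F[f₁*f₂](ω) = \frac{1100}{625 \omega^{4} + 3050 \omega^{2} + 121}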